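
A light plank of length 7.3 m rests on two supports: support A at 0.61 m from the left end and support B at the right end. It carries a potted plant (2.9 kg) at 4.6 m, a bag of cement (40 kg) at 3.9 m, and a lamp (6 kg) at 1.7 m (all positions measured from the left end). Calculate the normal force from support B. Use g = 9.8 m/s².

Take moments about support A.
Potted plant: 2.9 × 9.8 = 28.42 N down at 4.6 m → arm 3.99 m, τ = 28.42 × 3.99 = 113.4 N·m clockwise.
Bag of cement: 40 × 9.8 = 392 N down at 3.9 m → arm 3.29 m, τ = 392 × 3.29 = 1290 N·m clockwise.
Lamp: 6 × 9.8 = 58.8 N down at 1.7 m → arm 1.09 m, τ = 58.8 × 1.09 = 64.09 N·m clockwise.
Net load moment about support A = 1467 N·m clockwise.
Reaction R at support B is upward at 7.3 m, arm 6.69 m → moment R × 6.69 counterclockwise.
Στ = 0 ⇒ R × 6.69 = 1467 ⇒ R = 219 N.

R_B ≈ 219 N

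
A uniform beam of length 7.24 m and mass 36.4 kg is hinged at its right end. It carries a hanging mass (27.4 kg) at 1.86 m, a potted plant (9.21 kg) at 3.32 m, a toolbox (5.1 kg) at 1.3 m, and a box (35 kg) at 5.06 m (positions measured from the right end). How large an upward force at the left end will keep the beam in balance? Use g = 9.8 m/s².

About the right end:
Beam weight: 36.4 × 9.8 = 356.7 N down at 3.62 m → arm 3.62 m, τ = 356.7 × 3.62 = 1291 N·m counterclockwise.
Hanging mass: 27.4 × 9.8 = 268.5 N down at 1.86 m → arm 1.86 m, τ = 268.5 × 1.86 = 499.4 N·m counterclockwise.
Potted plant: 9.21 × 9.8 = 90.26 N down at 3.32 m → arm 3.32 m, τ = 90.26 × 3.32 = 299.7 N·m counterclockwise.
Toolbox: 5.1 × 9.8 = 49.98 N down at 1.3 m → arm 1.3 m, τ = 49.98 × 1.3 = 64.97 N·m counterclockwise.
Box: 35 × 9.8 = 343 N down at 5.06 m → arm 5.06 m, τ = 343 × 5.06 = 1736 N·m counterclockwise.
Net moment of the loads = 3891 N·m counterclockwise.
The upward force F acts at the left end, arm 7.24 m, giving F × 7.24 clockwise.
Balancing moments: F × 7.24 = 3891, giving F = 3891 / 7.24 = 537 N.

F ≈ 537 N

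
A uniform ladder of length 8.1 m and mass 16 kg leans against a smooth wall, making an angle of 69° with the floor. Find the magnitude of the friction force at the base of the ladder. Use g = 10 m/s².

f ≈ 30.7 N

Sum moments about the foot of the ladder (the floor normal and friction both act there and drop out).
Ladder weight 16×10 = 160 N acts at 4.05 m along the ladder; its horizontal arm is 4.05·cos69° = 1.451 m → τ = 232.2 N·m clockwise.
Wall normal N acts horizontally at the top; its moment arm is the height L sinθ = 8.1·sin69° = 7.562 m, counterclockwise.
Setting net torque to zero: N × 7.562 = 232.2 → N = 30.7 N.
ΣFx = 0: friction at the foot balances the wall's push, so f = N_wall = 30.7 N.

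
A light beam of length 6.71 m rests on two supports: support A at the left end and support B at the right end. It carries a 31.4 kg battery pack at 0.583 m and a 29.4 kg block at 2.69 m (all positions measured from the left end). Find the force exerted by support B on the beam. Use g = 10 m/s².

About support A:
Battery pack: 31.4 × 10 = 314 N down at 0.583 m → arm 0.583 m, τ = 314 × 0.583 = 183.1 N·m clockwise.
Block: 29.4 × 10 = 294 N down at 2.69 m → arm 2.69 m, τ = 294 × 2.69 = 790.9 N·m clockwise.
Net load moment about support A = 974 N·m clockwise.
Reaction R at support B is upward at 6.71 m, arm 6.71 m → moment R × 6.71 counterclockwise.
Setting net torque to zero: R × 6.71 = 974 → R = 145 N.

R_B ≈ 145 N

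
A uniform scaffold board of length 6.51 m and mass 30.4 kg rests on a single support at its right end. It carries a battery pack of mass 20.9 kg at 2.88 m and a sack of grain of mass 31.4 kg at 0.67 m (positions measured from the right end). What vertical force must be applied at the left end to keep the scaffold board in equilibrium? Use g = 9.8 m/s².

Choose the right end as the axis so the unknown pivot reaction has zero arm there.
Beam weight: 30.4 × 9.8 = 297.9 N down at 3.255 m → arm 3.255 m, τ = 297.9 × 3.255 = 969.7 N·m counterclockwise.
Battery pack: 20.9 × 9.8 = 204.8 N down at 2.88 m → arm 2.88 m, τ = 204.8 × 2.88 = 589.8 N·m counterclockwise.
Sack of grain: 31.4 × 9.8 = 307.7 N down at 0.67 m → arm 0.67 m, τ = 307.7 × 0.67 = 206.2 N·m counterclockwise.
Net moment of the loads = 1766 N·m counterclockwise.
The upward force F acts at the left end, arm 6.51 m, giving F × 6.51 clockwise.
For rotational equilibrium, F × 6.51 = 1766, so F = 1766 / 6.51 = 271 N.

F ≈ 271 N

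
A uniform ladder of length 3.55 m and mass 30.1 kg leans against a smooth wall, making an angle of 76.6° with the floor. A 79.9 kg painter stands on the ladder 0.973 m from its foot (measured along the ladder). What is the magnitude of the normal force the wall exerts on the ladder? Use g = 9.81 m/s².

Taking torques about the foot of the ladder:
Ladder weight 30.1×9.81 = 295.3 N acts at 1.775 m along the ladder; its horizontal arm is 1.775·cos76.6° = 0.4114 m → τ = 121.5 N·m clockwise.
Painter: 79.9×9.81 = 783.8 N at 0.973 m → arm 0.2255 m → τ = 176.7 N·m clockwise.
Wall normal N acts horizontally at the top; its moment arm is the height L sinθ = 3.55·sin76.6° = 3.453 m, counterclockwise.
Balancing moments: N × 3.453 = 298.2, giving N = 86.4 N.

N_wall ≈ 86.4 N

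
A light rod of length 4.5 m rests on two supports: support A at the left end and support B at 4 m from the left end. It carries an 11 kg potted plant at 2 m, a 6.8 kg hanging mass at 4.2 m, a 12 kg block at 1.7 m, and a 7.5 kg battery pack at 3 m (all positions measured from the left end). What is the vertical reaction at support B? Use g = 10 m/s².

R_B ≈ 234 N

Take moments about support A.
Potted plant: 11 × 10 = 110 N down at 2 m → arm 2 m, τ = 110 × 2 = 220 N·m clockwise.
Hanging mass: 6.8 × 10 = 68 N down at 4.2 m → arm 4.2 m, τ = 68 × 4.2 = 285.6 N·m clockwise.
Block: 12 × 10 = 120 N down at 1.7 m → arm 1.7 m, τ = 120 × 1.7 = 204 N·m clockwise.
Battery pack: 7.5 × 10 = 75 N down at 3 m → arm 3 m, τ = 75 × 3 = 225 N·m clockwise.
Net load moment about support A = 934.6 N·m clockwise.
Reaction R at support B is upward at 4 m, arm 4 m → moment R × 4 counterclockwise.
For rotational equilibrium, R × 4 = 934.6, so R = 234 N.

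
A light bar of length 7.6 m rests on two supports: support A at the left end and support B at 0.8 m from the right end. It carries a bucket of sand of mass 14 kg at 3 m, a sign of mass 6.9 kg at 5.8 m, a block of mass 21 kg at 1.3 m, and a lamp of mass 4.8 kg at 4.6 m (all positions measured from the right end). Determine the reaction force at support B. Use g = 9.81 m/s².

About support A:
Bucket of sand: 14 × 9.81 = 137.3 N down at 3 m → arm 4.6 m, τ = 137.3 × 4.6 = 631.6 N·m clockwise.
Sign: 6.9 × 9.81 = 67.69 N down at 5.8 m → arm 1.8 m, τ = 67.69 × 1.8 = 121.8 N·m clockwise.
Block: 21 × 9.81 = 206 N down at 1.3 m → arm 6.3 m, τ = 206 × 6.3 = 1298 N·m clockwise.
Lamp: 4.8 × 9.81 = 47.09 N down at 4.6 m → arm 3 m, τ = 47.09 × 3 = 141.3 N·m clockwise.
Net load moment about support A = 2193 N·m clockwise.
Reaction R at support B is upward at 0.8 m, arm 6.8 m → moment R × 6.8 counterclockwise.
Setting net torque to zero: R × 6.8 = 2193 → R = 322 N.

R_B ≈ 322 N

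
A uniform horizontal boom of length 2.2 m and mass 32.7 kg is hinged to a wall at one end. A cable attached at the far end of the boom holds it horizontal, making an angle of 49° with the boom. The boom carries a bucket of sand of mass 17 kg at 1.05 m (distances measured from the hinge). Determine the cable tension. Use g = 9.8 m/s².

Choose the hinge as the axis so the unknown hinge reaction has zero arm there.
Beam weight: 32.7 × 9.8 = 320.5 N down at 1.1 m → arm 1.1 m, τ = 320.5 × 1.1 = 352.6 N·m clockwise.
Bucket of sand: 17 × 9.8 = 166.6 N down at 1.05 m → arm 1.05 m, τ = 166.6 × 1.05 = 174.9 N·m clockwise.
Total clockwise load moment = 527.5 N·m.
The cable tension T acts at 2.2 m; only its component perpendicular to the boom, T sinθ, produces torque. sin 49° = 0.7547.
For rotational equilibrium, T × 2.2 × 0.7547 = 527.5, so T = 527.5 / 1.66 = 318 N.

T ≈ 318 N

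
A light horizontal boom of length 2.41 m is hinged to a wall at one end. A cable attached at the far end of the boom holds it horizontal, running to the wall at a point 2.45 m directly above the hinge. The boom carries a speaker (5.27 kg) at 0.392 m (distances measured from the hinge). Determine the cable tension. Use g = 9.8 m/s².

T ≈ 11.8 N

Sum moments about the hinge (the unknown hinge reaction has zero arm there).
Speaker: 5.27 × 9.8 = 51.65 N down at 0.392 m → arm 0.392 m, τ = 51.65 × 0.392 = 20.25 N·m clockwise.
Total clockwise load moment = 20.25 N·m.
The cable tension T acts at 2.41 m; only its component perpendicular to the boom, T sinθ, produces torque. sinθ = h/√(h²+d²) = 2.45/√(2.45²+2.41²) = 0.7129.
Setting net torque to zero: T × 2.41 × 0.7129 = 20.25 → T = 20.25 / 1.718 = 11.8 N.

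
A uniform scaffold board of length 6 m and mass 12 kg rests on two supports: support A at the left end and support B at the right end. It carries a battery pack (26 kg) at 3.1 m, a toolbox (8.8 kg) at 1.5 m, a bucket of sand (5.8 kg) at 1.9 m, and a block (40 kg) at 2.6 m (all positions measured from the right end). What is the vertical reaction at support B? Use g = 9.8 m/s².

Take moments about support A.
Beam weight: 12 × 9.8 = 117.6 N down at 3 m → arm 3 m, τ = 117.6 × 3 = 352.8 N·m clockwise.
Battery pack: 26 × 9.8 = 254.8 N down at 3.1 m → arm 2.9 m, τ = 254.8 × 2.9 = 738.9 N·m clockwise.
Toolbox: 8.8 × 9.8 = 86.24 N down at 1.5 m → arm 4.5 m, τ = 86.24 × 4.5 = 388.1 N·m clockwise.
Bucket of sand: 5.8 × 9.8 = 56.84 N down at 1.9 m → arm 4.1 m, τ = 56.84 × 4.1 = 233 N·m clockwise.
Block: 40 × 9.8 = 392 N down at 2.6 m → arm 3.4 m, τ = 392 × 3.4 = 1333 N·m clockwise.
Net load moment about support A = 3046 N·m clockwise.
Reaction R at support B is upward at 0 m, arm 6 m → moment R × 6 counterclockwise.
Setting net torque to zero: R × 6 = 3046 → R = 508 N.

R_B ≈ 508 N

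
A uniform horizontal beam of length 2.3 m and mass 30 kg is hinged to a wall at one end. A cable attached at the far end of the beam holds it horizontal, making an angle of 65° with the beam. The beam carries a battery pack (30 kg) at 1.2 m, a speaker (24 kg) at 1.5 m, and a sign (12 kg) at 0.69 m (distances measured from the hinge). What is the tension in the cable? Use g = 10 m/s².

Choose the hinge as the axis so the unknown hinge reaction has zero arm there.
Beam weight: 30 × 10 = 300 N down at 1.15 m → arm 1.15 m, τ = 300 × 1.15 = 345 N·m clockwise.
Battery pack: 30 × 10 = 300 N down at 1.2 m → arm 1.2 m, τ = 300 × 1.2 = 360 N·m clockwise.
Speaker: 24 × 10 = 240 N down at 1.5 m → arm 1.5 m, τ = 240 × 1.5 = 360 N·m clockwise.
Sign: 12 × 10 = 120 N down at 0.69 m → arm 0.69 m, τ = 120 × 0.69 = 82.8 N·m clockwise.
Total clockwise load moment = 1148 N·m.
The cable tension T acts at 2.3 m; only its component perpendicular to the beam, T sinθ, produces torque. sin 65° = 0.9063.
Balancing moments: T × 2.3 × 0.9063 = 1148, giving T = 1148 / 2.084 = 551 N.

T ≈ 551 N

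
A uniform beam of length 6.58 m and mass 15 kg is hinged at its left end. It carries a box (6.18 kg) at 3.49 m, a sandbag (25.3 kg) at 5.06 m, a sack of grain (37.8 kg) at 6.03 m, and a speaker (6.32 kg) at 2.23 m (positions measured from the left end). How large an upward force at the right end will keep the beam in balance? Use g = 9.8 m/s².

F ≈ 657 N

Taking torques about the left end:
Beam weight: 15 × 9.8 = 147 N down at 3.29 m → arm 3.29 m, τ = 147 × 3.29 = 483.6 N·m clockwise.
Box: 6.18 × 9.8 = 60.56 N down at 3.49 m → arm 3.49 m, τ = 60.56 × 3.49 = 211.4 N·m clockwise.
Sandbag: 25.3 × 9.8 = 247.9 N down at 5.06 m → arm 5.06 m, τ = 247.9 × 5.06 = 1254 N·m clockwise.
Sack of grain: 37.8 × 9.8 = 370.4 N down at 6.03 m → arm 6.03 m, τ = 370.4 × 6.03 = 2234 N·m clockwise.
Speaker: 6.32 × 9.8 = 61.94 N down at 2.23 m → arm 2.23 m, τ = 61.94 × 2.23 = 138.1 N·m clockwise.
Net moment of the loads = 4321 N·m clockwise.
The upward force F acts at the right end, arm 6.58 m, giving F × 6.58 counterclockwise.
For rotational equilibrium, F × 6.58 = 4321, so F = 4321 / 6.58 = 657 N.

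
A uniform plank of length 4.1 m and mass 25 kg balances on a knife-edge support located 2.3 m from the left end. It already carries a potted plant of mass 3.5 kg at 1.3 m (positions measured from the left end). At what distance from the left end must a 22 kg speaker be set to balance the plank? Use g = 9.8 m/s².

x ≈ 2.74 m from the left end

Take moments about the knife-edge support (at 2.3 m from the left end).
Beam weight: 25 × 9.8 = 245 N down at 2.05 m → arm 0.25 m, τ = 245 × 0.25 = 61.25 N·m counterclockwise.
Potted plant: 3.5 × 9.8 = 34.3 N down at 1.3 m → arm 1 m, τ = 34.3 × 1 = 34.3 N·m counterclockwise.
Net moment of existing loads = 95.55 N·m counterclockwise.
The speaker weighs 22 × 9.8 = 215.6 N and must supply an equal clockwise moment, so its lever arm about the knife-edge support is 95.55 / 215.6 = 0.443 m.
That puts it at 2.3 + 0.443 = 2.74 m from the left end.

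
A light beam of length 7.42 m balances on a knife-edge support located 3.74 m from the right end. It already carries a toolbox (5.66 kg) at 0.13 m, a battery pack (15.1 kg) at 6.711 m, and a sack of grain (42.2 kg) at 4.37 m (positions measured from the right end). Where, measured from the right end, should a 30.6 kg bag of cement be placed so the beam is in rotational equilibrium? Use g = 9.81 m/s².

Taking torques about the knife-edge support (at 3.74 m from the right end):
Toolbox: 5.66 × 9.81 = 55.52 N down at 0.13 m → arm 3.61 m, τ = 55.52 × 3.61 = 200.4 N·m clockwise.
Battery pack: 15.1 × 9.81 = 148.1 N down at 6.711 m → arm 2.971 m, τ = 148.1 × 2.971 = 440 N·m counterclockwise.
Sack of grain: 42.2 × 9.81 = 414 N down at 4.37 m → arm 0.63 m, τ = 414 × 0.63 = 260.8 N·m counterclockwise.
Net moment of existing loads = 500.4 N·m counterclockwise.
The bag of cement weighs 30.6 × 9.81 = 300.2 N and must supply an equal clockwise moment, so its lever arm about the knife-edge support is 500.4 / 300.2 = 1.67 m.
That puts it at 3.74 − 1.67 = 2.07 m from the right end.

x ≈ 2.07 m from the right end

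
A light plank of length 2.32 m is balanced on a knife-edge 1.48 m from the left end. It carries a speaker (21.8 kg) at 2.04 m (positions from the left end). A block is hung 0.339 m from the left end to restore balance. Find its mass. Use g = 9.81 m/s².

Take moments about the knife-edge (at 1.48 m from the left end).
Speaker: 21.8 × 9.81 = 213.9 N down at 2.04 m → arm 0.56 m, τ = 213.9 × 0.56 = 119.8 N·m clockwise.
Net moment of known loads = 119.8 N·m clockwise.
An unknown mass m at 0.339 m has arm 1.141 m; its moment is m·g·1.141 counterclockwise.
Setting net torque to zero: m × 9.81 × 1.141 = 119.8 → m = 119.8 / (9.81 × 1.141) = 10.7 kg.

m ≈ 10.7 kg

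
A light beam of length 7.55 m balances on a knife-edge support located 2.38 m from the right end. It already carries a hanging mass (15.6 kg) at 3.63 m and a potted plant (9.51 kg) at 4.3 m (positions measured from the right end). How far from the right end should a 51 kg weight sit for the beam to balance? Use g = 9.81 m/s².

Taking torques about the knife-edge support (at 2.38 m from the right end):
Hanging mass: 15.6 × 9.81 = 153 N down at 3.63 m → arm 1.25 m, τ = 153 × 1.25 = 191.2 N·m counterclockwise.
Potted plant: 9.51 × 9.81 = 93.29 N down at 4.3 m → arm 1.92 m, τ = 93.29 × 1.92 = 179.1 N·m counterclockwise.
Net moment of existing loads = 370.3 N·m counterclockwise.
The weight weighs 51 × 9.81 = 500.3 N and must supply an equal clockwise moment, so its lever arm about the knife-edge support is 370.3 / 500.3 = 0.74 m.
That puts it at 2.38 − 0.74 = 1.64 m from the right end.

x ≈ 1.64 m from the right end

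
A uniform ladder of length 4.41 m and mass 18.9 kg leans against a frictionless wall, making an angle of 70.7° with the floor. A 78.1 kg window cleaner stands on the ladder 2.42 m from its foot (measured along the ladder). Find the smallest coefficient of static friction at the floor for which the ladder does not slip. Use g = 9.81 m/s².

Choose the foot of the ladder as the axis so the floor normal and friction both act there and drop out.
Ladder weight 18.9×9.81 = 185.4 N acts at 2.205 m along the ladder; its horizontal arm is 2.205·cos70.7° = 0.7288 m → τ = 135.1 N·m clockwise.
Window cleaner: 78.1×9.81 = 766.2 N at 2.42 m → arm 0.7998 m → τ = 612.8 N·m clockwise.
Wall normal N acts horizontally at the top; its moment arm is the height L sinθ = 4.41·sin70.7° = 4.162 m, counterclockwise.
Setting net torque to zero: N × 4.162 = 747.9 → N = 179.7 N.
ΣFx = 0 ⇒ f = N_wall = 179.7 N. ΣFy = 0 ⇒ N_floor = 951.6 N.
μ_min = f / N_floor = 179.7 / 951.6 = 0.189.

μ_min ≈ 0.189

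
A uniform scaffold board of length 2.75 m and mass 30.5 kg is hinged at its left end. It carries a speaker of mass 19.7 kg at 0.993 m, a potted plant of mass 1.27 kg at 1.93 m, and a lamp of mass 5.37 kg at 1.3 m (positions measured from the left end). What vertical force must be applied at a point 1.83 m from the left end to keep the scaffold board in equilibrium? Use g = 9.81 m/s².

F ≈ 380 N

About the left end:
Beam weight: 30.5 × 9.81 = 299.2 N down at 1.375 m → arm 1.375 m, τ = 299.2 × 1.375 = 411.4 N·m clockwise.
Speaker: 19.7 × 9.81 = 193.3 N down at 0.993 m → arm 0.993 m, τ = 193.3 × 0.993 = 191.9 N·m clockwise.
Potted plant: 1.27 × 9.81 = 12.46 N down at 1.93 m → arm 1.93 m, τ = 12.46 × 1.93 = 24.05 N·m clockwise.
Lamp: 5.37 × 9.81 = 52.68 N down at 1.3 m → arm 1.3 m, τ = 52.68 × 1.3 = 68.48 N·m clockwise.
Net moment of the loads = 695.8 N·m clockwise.
The upward force F acts at a point 1.83 m from the left end, arm 1.83 m, giving F × 1.83 counterclockwise.
Στ = 0 ⇒ F × 1.83 = 695.8 ⇒ F = 695.8 / 1.83 = 380 N.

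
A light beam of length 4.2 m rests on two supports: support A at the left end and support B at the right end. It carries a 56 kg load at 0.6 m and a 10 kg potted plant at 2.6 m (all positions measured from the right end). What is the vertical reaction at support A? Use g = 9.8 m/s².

R_A ≈ 139 N

About support B:
Load: 56 × 9.8 = 548.8 N down at 0.6 m → arm 0.6 m, τ = 548.8 × 0.6 = 329.3 N·m counterclockwise.
Potted plant: 10 × 9.8 = 98 N down at 2.6 m → arm 2.6 m, τ = 98 × 2.6 = 254.8 N·m counterclockwise.
Net load moment about support B = 584.1 N·m counterclockwise.
Reaction R at support A is upward at 4.2 m, arm 4.2 m → moment R × 4.2 clockwise.
For rotational equilibrium, R × 4.2 = 584.1, so R = 139 N.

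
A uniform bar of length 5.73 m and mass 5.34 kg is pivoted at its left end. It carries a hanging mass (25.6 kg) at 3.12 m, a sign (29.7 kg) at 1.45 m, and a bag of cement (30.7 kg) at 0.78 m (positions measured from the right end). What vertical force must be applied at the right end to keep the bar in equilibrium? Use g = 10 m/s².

F ≈ 630 N

About the left end:
Beam weight: 5.34 × 10 = 53.4 N down at 2.865 m → arm 2.865 m, τ = 53.4 × 2.865 = 153 N·m clockwise.
Hanging mass: 25.6 × 10 = 256 N down at 3.12 m → arm 2.61 m, τ = 256 × 2.61 = 668.2 N·m clockwise.
Sign: 29.7 × 10 = 297 N down at 1.45 m → arm 4.28 m, τ = 297 × 4.28 = 1271 N·m clockwise.
Bag of cement: 30.7 × 10 = 307 N down at 0.78 m → arm 4.95 m, τ = 307 × 4.95 = 1520 N·m clockwise.
Net moment of the loads = 3612 N·m clockwise.
The upward force F acts at the right end, arm 5.73 m, giving F × 5.73 counterclockwise.
Στ = 0 ⇒ F × 5.73 = 3612 ⇒ F = 3612 / 5.73 = 630 N.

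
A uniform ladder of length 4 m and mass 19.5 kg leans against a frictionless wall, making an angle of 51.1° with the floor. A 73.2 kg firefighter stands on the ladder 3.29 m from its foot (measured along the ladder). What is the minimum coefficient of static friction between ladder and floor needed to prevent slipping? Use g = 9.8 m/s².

μ_min ≈ 0.609

Sum moments about the foot of the ladder (the floor normal and friction both act there and drop out).
Ladder weight 19.5×9.8 = 191.1 N acts at 2 m along the ladder; its horizontal arm is 2·cos51.1° = 1.256 m → τ = 240 N·m clockwise.
Firefighter: 73.2×9.8 = 717.4 N at 3.29 m → arm 2.066 m → τ = 1482 N·m clockwise.
Wall normal N acts horizontally at the top; its moment arm is the height L sinθ = 4·sin51.1° = 3.113 m, counterclockwise.
Setting net torque to zero: N × 3.113 = 1722 → N = 553.2 N.
ΣFx = 0 ⇒ f = N_wall = 553.2 N. ΣFy = 0 ⇒ N_floor = 908.5 N.
μ_min = f / N_floor = 553.2 / 908.5 = 0.609.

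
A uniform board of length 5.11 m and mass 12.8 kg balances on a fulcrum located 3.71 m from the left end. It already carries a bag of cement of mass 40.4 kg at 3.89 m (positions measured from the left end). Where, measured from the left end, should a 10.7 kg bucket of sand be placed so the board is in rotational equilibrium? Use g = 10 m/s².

Take moments about the fulcrum (at 3.71 m from the left end).
Beam weight: 12.8 × 10 = 128 N down at 2.555 m → arm 1.155 m, τ = 128 × 1.155 = 147.8 N·m counterclockwise.
Bag of cement: 40.4 × 10 = 404 N down at 3.89 m → arm 0.18 m, τ = 404 × 0.18 = 72.72 N·m clockwise.
Net moment of existing loads = 75.08 N·m counterclockwise.
The bucket of sand weighs 10.7 × 10 = 107 N and must supply an equal clockwise moment, so its lever arm about the fulcrum is 75.08 / 107 = 0.702 m.
That puts it at 3.71 + 0.702 = 4.41 m from the left end.

x ≈ 4.41 m from the left end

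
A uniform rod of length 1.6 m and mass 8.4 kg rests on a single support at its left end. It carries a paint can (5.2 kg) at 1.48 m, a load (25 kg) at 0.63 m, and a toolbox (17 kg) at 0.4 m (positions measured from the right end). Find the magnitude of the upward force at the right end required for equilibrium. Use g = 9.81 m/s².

F ≈ 319 N

About the left end:
Beam weight: 8.4 × 9.81 = 82.4 N down at 0.8 m → arm 0.8 m, τ = 82.4 × 0.8 = 65.92 N·m clockwise.
Paint can: 5.2 × 9.81 = 51.01 N down at 1.48 m → arm 0.12 m, τ = 51.01 × 0.12 = 6.121 N·m clockwise.
Load: 25 × 9.81 = 245.2 N down at 0.63 m → arm 0.97 m, τ = 245.2 × 0.97 = 237.8 N·m clockwise.
Toolbox: 17 × 9.81 = 166.8 N down at 0.4 m → arm 1.2 m, τ = 166.8 × 1.2 = 200.2 N·m clockwise.
Net moment of the loads = 510 N·m clockwise.
The upward force F acts at the right end, arm 1.6 m, giving F × 1.6 counterclockwise.
For rotational equilibrium, F × 1.6 = 510, so F = 510 / 1.6 = 319 N.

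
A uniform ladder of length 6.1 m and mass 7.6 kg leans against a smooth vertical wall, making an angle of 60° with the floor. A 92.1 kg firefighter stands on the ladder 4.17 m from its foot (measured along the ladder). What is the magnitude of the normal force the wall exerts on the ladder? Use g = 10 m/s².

Taking torques about the foot of the ladder:
Ladder weight 7.6×10 = 76 N acts at 3.05 m along the ladder; its horizontal arm is 3.05·cos60° = 1.525 m → τ = 115.9 N·m clockwise.
Firefighter: 92.1×10 = 921 N at 4.17 m → arm 2.085 m → τ = 1920 N·m clockwise.
Wall normal N acts horizontally at the top; its moment arm is the height L sinθ = 6.1·sin60° = 5.283 m, counterclockwise.
For rotational equilibrium, N × 5.283 = 2036, so N = 385 N.

N_wall ≈ 385 N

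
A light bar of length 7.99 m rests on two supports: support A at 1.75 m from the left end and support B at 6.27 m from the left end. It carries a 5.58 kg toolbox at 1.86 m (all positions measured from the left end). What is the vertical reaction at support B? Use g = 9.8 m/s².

Sum moments about support A (its reaction then has zero moment arm).
Toolbox: 5.58 × 9.8 = 54.68 N down at 1.86 m → arm 0.11 m, τ = 54.68 × 0.11 = 6.015 N·m clockwise.
Net load moment about support A = 6.015 N·m clockwise.
Reaction R at support B is upward at 6.27 m, arm 4.52 m → moment R × 4.52 counterclockwise.
Στ = 0 ⇒ R × 4.52 = 6.015 ⇒ R = 1.33 N.

R_B ≈ 1.33 N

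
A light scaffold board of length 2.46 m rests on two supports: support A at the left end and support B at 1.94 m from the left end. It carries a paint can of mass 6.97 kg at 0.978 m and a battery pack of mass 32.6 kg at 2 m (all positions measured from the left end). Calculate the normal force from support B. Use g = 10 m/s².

Taking torques about support A:
Paint can: 6.97 × 10 = 69.7 N down at 0.978 m → arm 0.978 m, τ = 69.7 × 0.978 = 68.17 N·m clockwise.
Battery pack: 32.6 × 10 = 326 N down at 2 m → arm 2 m, τ = 326 × 2 = 652 N·m clockwise.
Net load moment about support A = 720.2 N·m clockwise.
Reaction R at support B is upward at 1.94 m, arm 1.94 m → moment R × 1.94 counterclockwise.
For rotational equilibrium, R × 1.94 = 720.2, so R = 371 N.

R_B ≈ 371 N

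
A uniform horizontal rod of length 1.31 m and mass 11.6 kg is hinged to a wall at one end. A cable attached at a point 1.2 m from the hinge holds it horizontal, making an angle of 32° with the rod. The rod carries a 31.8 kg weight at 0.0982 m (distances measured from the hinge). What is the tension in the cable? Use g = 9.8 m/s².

T ≈ 165 N

Take moments about the hinge.
Beam weight: 11.6 × 9.8 = 113.7 N down at 0.655 m → arm 0.655 m, τ = 113.7 × 0.655 = 74.47 N·m clockwise.
Weight: 31.8 × 9.8 = 311.6 N down at 0.0982 m → arm 0.0982 m, τ = 311.6 × 0.0982 = 30.6 N·m clockwise.
Total clockwise load moment = 105.1 N·m.
The cable tension T acts at 1.2 m; only its component perpendicular to the rod, T sinθ, produces torque. sin 32° = 0.5299.
Balancing moments: T × 1.2 × 0.5299 = 105.1, giving T = 105.1 / 0.6359 = 165 N.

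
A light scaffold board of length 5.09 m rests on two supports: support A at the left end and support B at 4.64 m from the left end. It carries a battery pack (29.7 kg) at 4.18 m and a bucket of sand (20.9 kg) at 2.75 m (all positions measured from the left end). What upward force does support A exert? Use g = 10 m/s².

About support B:
Battery pack: 29.7 × 10 = 297 N down at 4.18 m → arm 0.46 m, τ = 297 × 0.46 = 136.6 N·m counterclockwise.
Bucket of sand: 20.9 × 10 = 209 N down at 2.75 m → arm 1.89 m, τ = 209 × 1.89 = 395 N·m counterclockwise.
Net load moment about support B = 531.6 N·m counterclockwise.
Reaction R at support A is upward at 0 m, arm 4.64 m → moment R × 4.64 clockwise.
Στ = 0 ⇒ R × 4.64 = 531.6 ⇒ R = 115 N.

R_A ≈ 115 N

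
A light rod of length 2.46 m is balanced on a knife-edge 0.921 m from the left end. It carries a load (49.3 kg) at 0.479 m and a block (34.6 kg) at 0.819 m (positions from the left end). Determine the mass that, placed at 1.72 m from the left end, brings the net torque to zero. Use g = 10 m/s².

About the knife-edge (at 0.921 m from the left end):
Load: 49.3 × 10 = 493 N down at 0.479 m → arm 0.442 m, τ = 493 × 0.442 = 217.9 N·m counterclockwise.
Block: 34.6 × 10 = 346 N down at 0.819 m → arm 0.102 m, τ = 346 × 0.102 = 35.29 N·m counterclockwise.
Net moment of known loads = 253.2 N·m counterclockwise.
An unknown mass m at 1.72 m has arm 0.799 m; its moment is m·g·0.799 clockwise.
Balancing moments: m × 10 × 0.799 = 253.2, giving m = 253.2 / (10 × 0.799) = 31.7 kg.

m ≈ 31.7 kg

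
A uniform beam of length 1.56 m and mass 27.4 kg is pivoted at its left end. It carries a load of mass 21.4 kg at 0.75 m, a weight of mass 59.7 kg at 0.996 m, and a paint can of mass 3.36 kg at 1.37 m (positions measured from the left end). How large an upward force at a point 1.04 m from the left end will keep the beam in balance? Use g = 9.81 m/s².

F ≈ 957 N

About the left end:
Beam weight: 27.4 × 9.81 = 268.8 N down at 0.78 m → arm 0.78 m, τ = 268.8 × 0.78 = 209.7 N·m clockwise.
Load: 21.4 × 9.81 = 209.9 N down at 0.75 m → arm 0.75 m, τ = 209.9 × 0.75 = 157.4 N·m clockwise.
Weight: 59.7 × 9.81 = 585.7 N down at 0.996 m → arm 0.996 m, τ = 585.7 × 0.996 = 583.4 N·m clockwise.
Paint can: 3.36 × 9.81 = 32.96 N down at 1.37 m → arm 1.37 m, τ = 32.96 × 1.37 = 45.16 N·m clockwise.
Net moment of the loads = 995.7 N·m clockwise.
The upward force F acts at a point 1.04 m from the left end, arm 1.04 m, giving F × 1.04 counterclockwise.
Balancing moments: F × 1.04 = 995.7, giving F = 995.7 / 1.04 = 957 N.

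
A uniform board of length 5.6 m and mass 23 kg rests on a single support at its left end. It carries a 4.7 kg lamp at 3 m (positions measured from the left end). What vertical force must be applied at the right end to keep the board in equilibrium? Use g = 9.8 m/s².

F ≈ 137 N

About the left end:
Beam weight: 23 × 9.8 = 225.4 N down at 2.8 m → arm 2.8 m, τ = 225.4 × 2.8 = 631.1 N·m clockwise.
Lamp: 4.7 × 9.8 = 46.06 N down at 3 m → arm 3 m, τ = 46.06 × 3 = 138.2 N·m clockwise.
Net moment of the loads = 769.3 N·m clockwise.
The upward force F acts at the right end, arm 5.6 m, giving F × 5.6 counterclockwise.
Setting net torque to zero: F × 5.6 = 769.3 → F = 769.3 / 5.6 = 137 N.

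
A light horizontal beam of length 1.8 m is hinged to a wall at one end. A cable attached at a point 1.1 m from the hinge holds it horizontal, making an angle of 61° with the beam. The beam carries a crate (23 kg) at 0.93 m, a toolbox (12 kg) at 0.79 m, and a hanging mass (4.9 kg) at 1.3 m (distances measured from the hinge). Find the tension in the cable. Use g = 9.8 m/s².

T ≈ 379 N

Take moments about the hinge.
Crate: 23 × 9.8 = 225.4 N down at 0.93 m → arm 0.93 m, τ = 225.4 × 0.93 = 209.6 N·m clockwise.
Toolbox: 12 × 9.8 = 117.6 N down at 0.79 m → arm 0.79 m, τ = 117.6 × 0.79 = 92.9 N·m clockwise.
Hanging mass: 4.9 × 9.8 = 48.02 N down at 1.3 m → arm 1.3 m, τ = 48.02 × 1.3 = 62.43 N·m clockwise.
Total clockwise load moment = 364.9 N·m.
The cable tension T acts at 1.1 m; only its component perpendicular to the beam, T sinθ, produces torque. sin 61° = 0.8746.
Balancing moments: T × 1.1 × 0.8746 = 364.9, giving T = 364.9 / 0.9621 = 379 N.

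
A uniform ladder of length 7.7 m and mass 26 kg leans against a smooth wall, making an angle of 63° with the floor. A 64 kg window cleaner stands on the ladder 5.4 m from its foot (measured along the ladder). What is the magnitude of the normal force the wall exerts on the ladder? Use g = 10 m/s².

N_wall ≈ 295 N

Taking torques about the foot of the ladder:
Ladder weight 26×10 = 260 N acts at 3.85 m along the ladder; its horizontal arm is 3.85·cos63° = 1.748 m → τ = 454.5 N·m clockwise.
Window cleaner: 64×10 = 640 N at 5.4 m → arm 2.452 m → τ = 1569 N·m clockwise.
Wall normal N acts horizontally at the top; its moment arm is the height L sinθ = 7.7·sin63° = 6.861 m, counterclockwise.
Setting net torque to zero: N × 6.861 = 2024 → N = 295 N.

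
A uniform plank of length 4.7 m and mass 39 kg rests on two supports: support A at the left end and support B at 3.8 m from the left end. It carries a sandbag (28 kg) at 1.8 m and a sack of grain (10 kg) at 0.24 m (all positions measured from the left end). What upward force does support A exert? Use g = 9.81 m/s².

R_A ≈ 382 N

Taking torques about support B:
Beam weight: 39 × 9.81 = 382.6 N down at 2.35 m → arm 1.45 m, τ = 382.6 × 1.45 = 554.8 N·m counterclockwise.
Sandbag: 28 × 9.81 = 274.7 N down at 1.8 m → arm 2 m, τ = 274.7 × 2 = 549.4 N·m counterclockwise.
Sack of grain: 10 × 9.81 = 98.1 N down at 0.24 m → arm 3.56 m, τ = 98.1 × 3.56 = 349.2 N·m counterclockwise.
Net load moment about support B = 1453 N·m counterclockwise.
Reaction R at support A is upward at 0 m, arm 3.8 m → moment R × 3.8 clockwise.
For rotational equilibrium, R × 3.8 = 1453, so R = 382 N.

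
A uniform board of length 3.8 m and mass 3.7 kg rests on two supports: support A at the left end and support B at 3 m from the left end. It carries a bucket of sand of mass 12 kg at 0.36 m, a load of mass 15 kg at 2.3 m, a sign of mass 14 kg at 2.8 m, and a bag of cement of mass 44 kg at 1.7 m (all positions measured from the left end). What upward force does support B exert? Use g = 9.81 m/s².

R_B ≈ 523 N

About support A:
Beam weight: 3.7 × 9.81 = 36.3 N down at 1.9 m → arm 1.9 m, τ = 36.3 × 1.9 = 68.97 N·m clockwise.
Bucket of sand: 12 × 9.81 = 117.7 N down at 0.36 m → arm 0.36 m, τ = 117.7 × 0.36 = 42.37 N·m clockwise.
Load: 15 × 9.81 = 147.2 N down at 2.3 m → arm 2.3 m, τ = 147.2 × 2.3 = 338.6 N·m clockwise.
Sign: 14 × 9.81 = 137.3 N down at 2.8 m → arm 2.8 m, τ = 137.3 × 2.8 = 384.4 N·m clockwise.
Bag of cement: 44 × 9.81 = 431.6 N down at 1.7 m → arm 1.7 m, τ = 431.6 × 1.7 = 733.7 N·m clockwise.
Net load moment about support A = 1568 N·m clockwise.
Reaction R at support B is upward at 3 m, arm 3 m → moment R × 3 counterclockwise.
For rotational equilibrium, R × 3 = 1568, so R = 523 N.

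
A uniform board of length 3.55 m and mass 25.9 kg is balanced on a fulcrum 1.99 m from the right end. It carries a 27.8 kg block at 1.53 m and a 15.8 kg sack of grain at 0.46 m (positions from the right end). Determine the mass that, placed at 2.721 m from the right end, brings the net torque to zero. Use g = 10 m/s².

m ≈ 58.2 kg

Take moments about the fulcrum (at 1.99 m from the right end).
Beam weight: 25.9 × 10 = 259 N down at 1.775 m → arm 0.215 m, τ = 259 × 0.215 = 55.69 N·m clockwise.
Block: 27.8 × 10 = 278 N down at 1.53 m → arm 0.46 m, τ = 278 × 0.46 = 127.9 N·m clockwise.
Sack of grain: 15.8 × 10 = 158 N down at 0.46 m → arm 1.53 m, τ = 158 × 1.53 = 241.7 N·m clockwise.
Net moment of known loads = 425.3 N·m clockwise.
An unknown mass m at 2.721 m has arm 0.731 m; its moment is m·g·0.731 counterclockwise.
Balancing moments: m × 10 × 0.731 = 425.3, giving m = 425.3 / (10 × 0.731) = 58.2 kg.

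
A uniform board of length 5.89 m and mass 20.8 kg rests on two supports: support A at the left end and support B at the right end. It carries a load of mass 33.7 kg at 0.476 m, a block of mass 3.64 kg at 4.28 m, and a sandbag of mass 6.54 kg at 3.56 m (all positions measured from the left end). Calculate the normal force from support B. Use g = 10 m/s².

R_B ≈ 197 N

About support A:
Beam weight: 20.8 × 10 = 208 N down at 2.945 m → arm 2.945 m, τ = 208 × 2.945 = 612.6 N·m clockwise.
Load: 33.7 × 10 = 337 N down at 0.476 m → arm 0.476 m, τ = 337 × 0.476 = 160.4 N·m clockwise.
Block: 3.64 × 10 = 36.4 N down at 4.28 m → arm 4.28 m, τ = 36.4 × 4.28 = 155.8 N·m clockwise.
Sandbag: 6.54 × 10 = 65.4 N down at 3.56 m → arm 3.56 m, τ = 65.4 × 3.56 = 232.8 N·m clockwise.
Net load moment about support A = 1162 N·m clockwise.
Reaction R at support B is upward at 5.89 m, arm 5.89 m → moment R × 5.89 counterclockwise.
For rotational equilibrium, R × 5.89 = 1162, so R = 197 N.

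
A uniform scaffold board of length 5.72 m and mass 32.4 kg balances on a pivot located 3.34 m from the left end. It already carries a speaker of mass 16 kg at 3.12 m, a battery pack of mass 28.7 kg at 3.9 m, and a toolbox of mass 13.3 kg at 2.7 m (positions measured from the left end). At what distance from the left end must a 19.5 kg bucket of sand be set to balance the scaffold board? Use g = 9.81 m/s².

Sum moments about the pivot (at 3.34 m from the left end) (the support reaction has zero arm there).
Beam weight: 32.4 × 9.81 = 317.8 N down at 2.86 m → arm 0.48 m, τ = 317.8 × 0.48 = 152.5 N·m counterclockwise.
Speaker: 16 × 9.81 = 157 N down at 3.12 m → arm 0.22 m, τ = 157 × 0.22 = 34.54 N·m counterclockwise.
Battery pack: 28.7 × 9.81 = 281.5 N down at 3.9 m → arm 0.56 m, τ = 281.5 × 0.56 = 157.6 N·m clockwise.
Toolbox: 13.3 × 9.81 = 130.5 N down at 2.7 m → arm 0.64 m, τ = 130.5 × 0.64 = 83.52 N·m counterclockwise.
Net moment of existing loads = 113 N·m counterclockwise.
The bucket of sand weighs 19.5 × 9.81 = 191.3 N and must supply an equal clockwise moment, so its lever arm about the pivot is 113 / 191.3 = 0.591 m.
That puts it at 3.34 + 0.591 = 3.93 m from the left end.

x ≈ 3.93 m from the left end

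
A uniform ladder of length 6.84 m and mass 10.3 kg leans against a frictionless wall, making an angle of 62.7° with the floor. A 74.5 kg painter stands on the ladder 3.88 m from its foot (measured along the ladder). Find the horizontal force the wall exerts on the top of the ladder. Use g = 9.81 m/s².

Take moments about the foot of the ladder.
Ladder weight 10.3×9.81 = 101 N acts at 3.42 m along the ladder; its horizontal arm is 3.42·cos62.7° = 1.569 m → τ = 158.5 N·m clockwise.
Painter: 74.5×9.81 = 730.8 N at 3.88 m → arm 1.78 m → τ = 1301 N·m clockwise.
Wall normal N acts horizontally at the top; its moment arm is the height L sinθ = 6.84·sin62.7° = 6.078 m, counterclockwise.
Setting net torque to zero: N × 6.078 = 1460 → N = 240 N.

N_wall ≈ 240 N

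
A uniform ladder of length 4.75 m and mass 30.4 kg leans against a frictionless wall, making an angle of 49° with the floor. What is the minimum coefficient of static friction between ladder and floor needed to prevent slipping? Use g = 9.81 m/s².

Taking torques about the foot of the ladder:
Ladder weight 30.4×9.81 = 298.2 N acts at 2.375 m along the ladder; its horizontal arm is 2.375·cos49° = 1.558 m → τ = 464.6 N·m clockwise.
Wall normal N acts horizontally at the top; its moment arm is the height L sinθ = 4.75·sin49° = 3.585 m, counterclockwise.
For rotational equilibrium, N × 3.585 = 464.6, so N = 129.6 N.
ΣFx = 0 ⇒ f = N_wall = 129.6 N. ΣFy = 0 ⇒ N_floor = 298.2 N.
μ_min = f / N_floor = 129.6 / 298.2 = 0.435.

μ_min ≈ 0.435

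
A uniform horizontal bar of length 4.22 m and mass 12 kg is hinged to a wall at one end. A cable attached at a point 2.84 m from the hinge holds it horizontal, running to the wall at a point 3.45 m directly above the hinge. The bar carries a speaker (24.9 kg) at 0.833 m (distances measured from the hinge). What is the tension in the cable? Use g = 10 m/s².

T ≈ 210 N

Sum moments about the hinge (the unknown hinge reaction has zero arm there).
Beam weight: 12 × 10 = 120 N down at 2.11 m → arm 2.11 m, τ = 120 × 2.11 = 253.2 N·m clockwise.
Speaker: 24.9 × 10 = 249 N down at 0.833 m → arm 0.833 m, τ = 249 × 0.833 = 207.4 N·m clockwise.
Total clockwise load moment = 460.6 N·m.
The cable tension T acts at 2.84 m; only its component perpendicular to the bar, T sinθ, produces torque. sinθ = h/√(h²+d²) = 3.45/√(3.45²+2.84²) = 0.7721.
For rotational equilibrium, T × 2.84 × 0.7721 = 460.6, so T = 460.6 / 2.193 = 210 N.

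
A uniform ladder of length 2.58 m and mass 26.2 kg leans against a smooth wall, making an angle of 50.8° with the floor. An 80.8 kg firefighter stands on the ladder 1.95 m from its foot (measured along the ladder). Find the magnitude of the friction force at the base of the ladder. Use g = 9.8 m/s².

f ≈ 593 N

Taking torques about the foot of the ladder:
Ladder weight 26.2×9.8 = 256.8 N acts at 1.29 m along the ladder; its horizontal arm is 1.29·cos50.8° = 0.8153 m → τ = 209.4 N·m clockwise.
Firefighter: 80.8×9.8 = 791.8 N at 1.95 m → arm 1.232 m → τ = 975.5 N·m clockwise.
Wall normal N acts horizontally at the top; its moment arm is the height L sinθ = 2.58·sin50.8° = 1.999 m, counterclockwise.
For rotational equilibrium, N × 1.999 = 1185, so N = 593 N.
ΣFx = 0: friction at the foot balances the wall's push, so f = N_wall = 593 N.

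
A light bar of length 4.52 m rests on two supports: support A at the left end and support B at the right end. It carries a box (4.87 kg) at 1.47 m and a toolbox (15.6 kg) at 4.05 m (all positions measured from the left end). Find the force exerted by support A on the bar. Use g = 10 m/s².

Taking torques about support B:
Box: 4.87 × 10 = 48.7 N down at 1.47 m → arm 3.05 m, τ = 48.7 × 3.05 = 148.5 N·m counterclockwise.
Toolbox: 15.6 × 10 = 156 N down at 4.05 m → arm 0.47 m, τ = 156 × 0.47 = 73.32 N·m counterclockwise.
Net load moment about support B = 221.8 N·m counterclockwise.
Reaction R at support A is upward at 0 m, arm 4.52 m → moment R × 4.52 clockwise.
Setting net torque to zero: R × 4.52 = 221.8 → R = 49.1 N.

R_A ≈ 49.1 N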